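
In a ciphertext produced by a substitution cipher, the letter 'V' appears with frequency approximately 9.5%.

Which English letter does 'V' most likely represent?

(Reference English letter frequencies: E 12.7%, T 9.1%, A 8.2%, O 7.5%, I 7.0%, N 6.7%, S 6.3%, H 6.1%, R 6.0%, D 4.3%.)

Step 1: The observed frequency is 9.5%.
Step 2: Compare with English frequencies:
  E: 12.7% (difference: 3.2%)
  T: 9.1% (difference: 0.4%) <-- closest
  A: 8.2% (difference: 1.3%)
  O: 7.5% (difference: 2.0%)
  I: 7.0% (difference: 2.5%)
  N: 6.7% (difference: 2.8%)
  S: 6.3% (difference: 3.2%)
  H: 6.1% (difference: 3.4%)
  R: 6.0% (difference: 3.5%)
  D: 4.3% (difference: 5.2%)
Step 3: 'V' most likely represents 'T' (frequency 9.1%).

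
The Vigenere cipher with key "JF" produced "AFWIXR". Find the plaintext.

Step 1: Extend key: JFJFJF
Step 2: Decrypt each letter (c - k) mod 26:
  A(0) - J(9) = (0-9) mod 26 = 17 = R
  F(5) - F(5) = (5-5) mod 26 = 0 = A
  W(22) - J(9) = (22-9) mod 26 = 13 = N
  I(8) - F(5) = (8-5) mod 26 = 3 = D
  X(23) - J(9) = (23-9) mod 26 = 14 = O
  R(17) - F(5) = (17-5) mod 26 = 12 = M
Plaintext: RANDOM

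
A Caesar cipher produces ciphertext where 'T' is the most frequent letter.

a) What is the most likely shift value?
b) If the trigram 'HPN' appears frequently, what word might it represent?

Step 1: In English, 'E' is the most frequent letter (12.7%).
Step 2: The most frequent ciphertext letter is 'T' (position 19).
Step 3: Shift = (19 - 4) mod 26 = 15.
Step 4: Decrypt 'HPN' by shifting back 15:
  H -> S
  P -> A
  N -> Y
Step 5: 'HPN' decrypts to 'SAY'.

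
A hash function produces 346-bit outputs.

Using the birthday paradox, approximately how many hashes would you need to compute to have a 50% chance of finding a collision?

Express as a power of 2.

Step 1: The birthday paradox gives collision probability ~50% after sqrt(2^n) = 2^(n/2) hashes.
Step 2: For 346-bit output: 2^(346/2) = 2^173.
Step 3: Approximately 2^173 hash computations needed.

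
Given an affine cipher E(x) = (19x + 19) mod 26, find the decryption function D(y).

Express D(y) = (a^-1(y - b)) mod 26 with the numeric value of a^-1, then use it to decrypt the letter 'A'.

Step 1: Find a^-1, the modular inverse of 19 mod 26.
Step 2: We need 19 * a^-1 = 1 (mod 26).
Step 3: 19 * 11 = 209 = 8 * 26 + 1, so a^-1 = 11.
Step 4: D(y) = 11(y - 19) mod 26.
Step 5: Apply to 'A' (y = 0): D(0) = 11 * (0 - 19) mod 26 = 11 * -19 mod 26 = 25 -> 'Z'.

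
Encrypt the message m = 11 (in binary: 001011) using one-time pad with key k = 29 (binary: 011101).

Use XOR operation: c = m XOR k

Step 1: Write out the XOR operation bit by bit:
  Message: 001011
  Key:     011101
  XOR:     010110
Step 2: Convert to decimal: 010110 = 22.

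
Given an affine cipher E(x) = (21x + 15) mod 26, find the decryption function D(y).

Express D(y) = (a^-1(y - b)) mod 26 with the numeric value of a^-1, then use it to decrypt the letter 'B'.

Step 1: Find a^-1, the modular inverse of 21 mod 26.
Step 2: We need 21 * a^-1 = 1 (mod 26).
Step 3: 21 * 5 = 105 = 4 * 26 + 1, so a^-1 = 5.
Step 4: D(y) = 5(y - 15) mod 26.
Step 5: Apply to 'B' (y = 1): D(1) = 5 * (1 - 15) mod 26 = 5 * -14 mod 26 = 8 -> 'I'.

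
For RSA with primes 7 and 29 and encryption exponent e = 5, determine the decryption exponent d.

Step 1: n = 7 * 29 = 203.
Step 2: phi(n) = 6 * 28 = 168.
Step 3: Find d such that 5 * d = 1 (mod 168).
Step 4: d = 5^(-1) mod 168 = 101.
Verification: 5 * 101 = 505 = 3 * 168 + 1.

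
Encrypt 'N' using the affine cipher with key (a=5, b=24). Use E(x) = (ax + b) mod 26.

Step 1: Convert 'N' to number: x = 13.
Step 2: E(13) = (5 * 13 + 24) mod 26 = 89 mod 26 = 11.
Step 3: Convert 11 back to letter: L.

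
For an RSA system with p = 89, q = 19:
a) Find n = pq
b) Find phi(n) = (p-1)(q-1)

Step 1: n = p * q = 89 * 19 = 1691.
Step 2: phi(n) = (p-1)(q-1) = 88 * 18 = 1584.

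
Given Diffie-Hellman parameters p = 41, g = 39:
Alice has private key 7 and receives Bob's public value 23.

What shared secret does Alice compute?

Step 1: s = B^a mod p = 23^7 mod 41.
  23^1 mod 41 = 23
  23^2 mod 41 = (23 * 23) mod 41 = 37
  23^3 mod 41 = (37 * 23) mod 41 = 31
  23^4 mod 41 = (31 * 23) mod 41 = 16
  23^5 mod 41 = (16 * 23) mod 41 = 40
  23^6 mod 41 = (40 * 23) mod 41 = 18
  23^7 mod 41 = (18 * 23) mod 41 = 4
Result: shared secret = 4.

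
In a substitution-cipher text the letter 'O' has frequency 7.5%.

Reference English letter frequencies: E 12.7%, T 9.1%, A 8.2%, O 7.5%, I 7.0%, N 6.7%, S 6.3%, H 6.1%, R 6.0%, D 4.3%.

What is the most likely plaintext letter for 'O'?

Step 1: The observed frequency is 7.5%.
Step 2: Compare with English frequencies:
  E: 12.7% (difference: 5.2%)
  T: 9.1% (difference: 1.6%)
  A: 8.2% (difference: 0.7%)
  O: 7.5% (difference: 0.0%) <-- closest
  I: 7.0% (difference: 0.5%)
  N: 6.7% (difference: 0.8%)
  S: 6.3% (difference: 1.2%)
  H: 6.1% (difference: 1.4%)
  R: 6.0% (difference: 1.5%)
  D: 4.3% (difference: 3.2%)
Step 3: 'O' most likely represents 'O' (frequency 7.5%).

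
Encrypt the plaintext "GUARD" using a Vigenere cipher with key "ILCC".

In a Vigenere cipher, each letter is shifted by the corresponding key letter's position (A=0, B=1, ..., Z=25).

Step 1: Repeat key to match plaintext length:
  Plaintext: GUARD
  Key:       ILCCI
Step 2: Encrypt each letter:
  G(6) + I(8) = (6+8) mod 26 = 14 = O
  U(20) + L(11) = (20+11) mod 26 = 5 = F
  A(0) + C(2) = (0+2) mod 26 = 2 = C
  R(17) + C(2) = (17+2) mod 26 = 19 = T
  D(3) + I(8) = (3+8) mod 26 = 11 = L
Ciphertext: OFCTL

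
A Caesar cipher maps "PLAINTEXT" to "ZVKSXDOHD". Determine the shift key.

Step 1: Compare first letters: P (position 15) -> Z (position 25).
Step 2: Shift = (25 - 15) mod 26 = 10.
The shift value is 10.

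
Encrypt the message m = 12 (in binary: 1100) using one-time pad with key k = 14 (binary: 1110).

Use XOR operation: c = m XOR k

Step 1: Write out the XOR operation bit by bit:
  Message: 1100
  Key:     1110
  XOR:     0010
Step 2: Convert to decimal: 0010 = 2.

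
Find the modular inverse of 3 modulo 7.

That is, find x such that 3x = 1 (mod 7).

Step 1: We need x such that 3 * x = 1 (mod 7).
Step 2: Using the extended Euclidean algorithm or trial:
  3 * 5 = 15 = 2 * 7 + 1.
Step 3: Since 15 mod 7 = 1, the inverse is x = 5.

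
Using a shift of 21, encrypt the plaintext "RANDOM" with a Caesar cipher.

Step 1: For each letter, shift forward by 21 positions (mod 26).
  R (position 17) -> position (17+21) mod 26 = 12 -> M
  A (position 0) -> position (0+21) mod 26 = 21 -> V
  N (position 13) -> position (13+21) mod 26 = 8 -> I
  D (position 3) -> position (3+21) mod 26 = 24 -> Y
  O (position 14) -> position (14+21) mod 26 = 9 -> J
  M (position 12) -> position (12+21) mod 26 = 7 -> H
Result: MVIYJH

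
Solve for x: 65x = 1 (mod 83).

Step 1: We need x such that 65 * x = 1 (mod 83).
Step 2: Using the extended Euclidean algorithm or trial:
  65 * 23 = 1495 = 18 * 83 + 1.
Step 3: Since 1495 mod 83 = 1, the inverse is x = 23.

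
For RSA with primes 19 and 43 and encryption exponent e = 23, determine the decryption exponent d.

Step 1: n = 19 * 43 = 817.
Step 2: phi(n) = 18 * 42 = 756.
Step 3: Find d such that 23 * d = 1 (mod 756).
Step 4: d = 23^(-1) mod 756 = 263.
Verification: 23 * 263 = 6049 = 8 * 756 + 1.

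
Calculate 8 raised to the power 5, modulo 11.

Step 1: Compute 8^5 mod 11 step by step, reducing modulo 11 at each step.
  8^1 mod 11 = 8
  8^2 mod 11 = (8 * 8) mod 11 = 9
  8^3 mod 11 = (9 * 8) mod 11 = 6
  8^4 mod 11 = (6 * 8) mod 11 = 4
  8^5 mod 11 = (4 * 8) mod 11 = 10
Step 2: Result = 10.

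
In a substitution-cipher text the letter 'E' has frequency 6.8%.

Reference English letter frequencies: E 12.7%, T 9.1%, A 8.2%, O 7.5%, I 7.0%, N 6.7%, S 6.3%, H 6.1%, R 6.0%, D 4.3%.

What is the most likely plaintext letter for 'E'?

Step 1: The observed frequency is 6.8%.
Step 2: Compare with English frequencies:
  E: 12.7% (difference: 5.9%)
  T: 9.1% (difference: 2.3%)
  A: 8.2% (difference: 1.4%)
  O: 7.5% (difference: 0.7%)
  I: 7.0% (difference: 0.2%)
  N: 6.7% (difference: 0.1%) <-- closest
  S: 6.3% (difference: 0.5%)
  H: 6.1% (difference: 0.7%)
  R: 6.0% (difference: 0.8%)
  D: 4.3% (difference: 2.5%)
Step 3: 'E' most likely represents 'N' (frequency 6.7%).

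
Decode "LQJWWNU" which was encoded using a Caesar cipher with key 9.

Step 1: Reverse the shift by subtracting 9 from each letter position.
  L (position 11) -> position (11-9) mod 26 = 2 -> C
  Q (position 16) -> position (16-9) mod 26 = 7 -> H
  J (position 9) -> position (9-9) mod 26 = 0 -> A
  W (position 22) -> position (22-9) mod 26 = 13 -> N
  W (position 22) -> position (22-9) mod 26 = 13 -> N
  N (position 13) -> position (13-9) mod 26 = 4 -> E
  U (position 20) -> position (20-9) mod 26 = 11 -> L
Decrypted message: CHANNEL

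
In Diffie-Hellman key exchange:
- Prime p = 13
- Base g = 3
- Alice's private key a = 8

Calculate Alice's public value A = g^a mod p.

Step 1: A = g^a mod p = 3^8 mod 13.
  3^1 mod 13 = 3
  3^2 mod 13 = (3 * 3) mod 13 = 9
  3^3 mod 13 = (9 * 3) mod 13 = 1
  3^4 mod 13 = (1 * 3) mod 13 = 3
  3^5 mod 13 = (3 * 3) mod 13 = 9
  3^6 mod 13 = (9 * 3) mod 13 = 1
  3^7 mod 13 = (1 * 3) mod 13 = 3
  3^8 mod 13 = (3 * 3) mod 13 = 9
Result: A = 9.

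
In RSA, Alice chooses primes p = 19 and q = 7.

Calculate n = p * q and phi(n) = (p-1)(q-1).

Step 1: n = p * q = 19 * 7 = 133.
Step 2: phi(n) = (p-1)(q-1) = 18 * 6 = 108.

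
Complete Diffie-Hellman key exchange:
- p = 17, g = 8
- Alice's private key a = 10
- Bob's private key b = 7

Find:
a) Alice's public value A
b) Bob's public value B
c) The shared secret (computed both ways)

Step 1: A = g^a mod p = 8^10 mod 17 = 13.
Step 2: B = g^b mod p = 8^7 mod 17 = 15.
Step 3: Alice computes s = B^a mod p = 15^10 mod 17 = 4.
Step 4: Bob computes s = A^b mod p = 13^7 mod 17 = 4.
Both sides agree: shared secret = 4.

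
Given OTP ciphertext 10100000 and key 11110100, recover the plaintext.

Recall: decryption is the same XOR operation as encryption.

Step 1: XOR ciphertext with key:
  Ciphertext: 10100000
  Key:        11110100
  XOR:        01010100
Step 2: Plaintext = 01010100 = 84 in decimal.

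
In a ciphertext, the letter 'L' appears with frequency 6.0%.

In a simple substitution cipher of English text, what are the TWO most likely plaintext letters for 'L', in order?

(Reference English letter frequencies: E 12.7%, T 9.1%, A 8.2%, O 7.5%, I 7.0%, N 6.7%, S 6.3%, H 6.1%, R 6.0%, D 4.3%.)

Step 1: Observed frequency of 'L' is 6.0%.
Step 2: Compute distances to each reference frequency and sort:
  R (6.0%): difference = 0.0% <-- BEST
  H (6.1%): difference = 0.1% <-- RUNNER-UP
  S (6.3%): difference = 0.3%
  N (6.7%): difference = 0.7%
  I (7.0%): difference = 1.0%
Step 3: Most likely is 'R' (6.0%, diff 0.0%); second most likely is 'H' (6.1%, diff 0.1%).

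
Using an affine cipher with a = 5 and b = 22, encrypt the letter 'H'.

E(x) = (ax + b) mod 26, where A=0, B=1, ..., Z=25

Step 1: Convert 'H' to number: x = 7.
Step 2: E(7) = (5 * 7 + 22) mod 26 = 57 mod 26 = 5.
Step 3: Convert 5 back to letter: F.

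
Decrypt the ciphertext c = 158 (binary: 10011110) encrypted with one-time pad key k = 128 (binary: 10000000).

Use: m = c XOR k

Step 1: XOR ciphertext with key:
  Ciphertext: 10011110
  Key:        10000000
  XOR:        00011110
Step 2: Plaintext = 00011110 = 30 in decimal.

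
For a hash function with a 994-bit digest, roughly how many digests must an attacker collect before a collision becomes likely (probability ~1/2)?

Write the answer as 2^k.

Step 1: The birthday paradox gives collision probability ~50% after sqrt(2^n) = 2^(n/2) hashes.
Step 2: For 994-bit output: 2^(994/2) = 2^497.
Step 3: Approximately 2^497 hash computations needed.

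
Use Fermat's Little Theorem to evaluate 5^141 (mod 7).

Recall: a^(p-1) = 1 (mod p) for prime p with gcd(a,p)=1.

Step 1: Since 7 is prime, by Fermat's Little Theorem: 5^6 = 1 (mod 7).
Step 2: Reduce exponent: 141 mod 6 = 3.
Step 3: So 5^141 = 5^3 (mod 7).
Step 4: 5^3 mod 7 = 6.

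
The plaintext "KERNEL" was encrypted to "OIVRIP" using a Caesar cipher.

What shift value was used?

Step 1: Compare first letters: K (position 10) -> O (position 14).
Step 2: Shift = (14 - 10) mod 26 = 4.
The shift value is 4.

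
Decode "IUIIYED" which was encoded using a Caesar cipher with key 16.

Step 1: Reverse the shift by subtracting 16 from each letter position.
  I (position 8) -> position (8-16) mod 26 = 18 -> S
  U (position 20) -> position (20-16) mod 26 = 4 -> E
  I (position 8) -> position (8-16) mod 26 = 18 -> S
  I (position 8) -> position (8-16) mod 26 = 18 -> S
  Y (position 24) -> position (24-16) mod 26 = 8 -> I
  E (position 4) -> position (4-16) mod 26 = 14 -> O
  D (position 3) -> position (3-16) mod 26 = 13 -> N
Decrypted message: SESSION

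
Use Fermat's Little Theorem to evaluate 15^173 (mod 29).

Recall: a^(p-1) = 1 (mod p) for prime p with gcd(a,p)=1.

Step 1: Since 29 is prime, by Fermat's Little Theorem: 15^28 = 1 (mod 29).
Step 2: Reduce exponent: 173 mod 28 = 5.
Step 3: So 15^173 = 15^5 (mod 29).
Step 4: 15^5 mod 29 = 10.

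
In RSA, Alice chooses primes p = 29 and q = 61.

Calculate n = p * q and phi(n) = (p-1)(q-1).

Step 1: n = p * q = 29 * 61 = 1769.
Step 2: phi(n) = (p-1)(q-1) = 28 * 60 = 1680.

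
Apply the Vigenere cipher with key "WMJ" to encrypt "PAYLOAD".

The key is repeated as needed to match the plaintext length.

Step 1: Repeat key to match plaintext length:
  Plaintext: PAYLOAD
  Key:       WMJWMJW
Step 2: Encrypt each letter:
  P(15) + W(22) = (15+22) mod 26 = 11 = L
  A(0) + M(12) = (0+12) mod 26 = 12 = M
  Y(24) + J(9) = (24+9) mod 26 = 7 = H
  L(11) + W(22) = (11+22) mod 26 = 7 = H
  O(14) + M(12) = (14+12) mod 26 = 0 = A
  A(0) + J(9) = (0+9) mod 26 = 9 = J
  D(3) + W(22) = (3+22) mod 26 = 25 = Z
Ciphertext: LMHHAJZ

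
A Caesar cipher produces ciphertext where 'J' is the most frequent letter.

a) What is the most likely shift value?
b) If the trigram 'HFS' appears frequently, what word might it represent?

Step 1: In English, 'E' is the most frequent letter (12.7%).
Step 2: The most frequent ciphertext letter is 'J' (position 9).
Step 3: Shift = (9 - 4) mod 26 = 5.
Step 4: Decrypt 'HFS' by shifting back 5:
  H -> C
  F -> A
  S -> N
Step 5: 'HFS' decrypts to 'CAN'.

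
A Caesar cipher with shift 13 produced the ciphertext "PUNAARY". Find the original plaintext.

Step 1: Reverse the shift by subtracting 13 from each letter position.
  P (position 15) -> position (15-13) mod 26 = 2 -> C
  U (position 20) -> position (20-13) mod 26 = 7 -> H
  N (position 13) -> position (13-13) mod 26 = 0 -> A
  A (position 0) -> position (0-13) mod 26 = 13 -> N
  A (position 0) -> position (0-13) mod 26 = 13 -> N
  R (position 17) -> position (17-13) mod 26 = 4 -> E
  Y (position 24) -> position (24-13) mod 26 = 11 -> L
Decrypted message: CHANNEL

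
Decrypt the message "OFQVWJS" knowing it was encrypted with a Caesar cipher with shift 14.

Step 1: Reverse the shift by subtracting 14 from each letter position.
  O (position 14) -> position (14-14) mod 26 = 0 -> A
  F (position 5) -> position (5-14) mod 26 = 17 -> R
  Q (position 16) -> position (16-14) mod 26 = 2 -> C
  V (position 21) -> position (21-14) mod 26 = 7 -> H
  W (position 22) -> position (22-14) mod 26 = 8 -> I
  J (position 9) -> position (9-14) mod 26 = 21 -> V
  S (position 18) -> position (18-14) mod 26 = 4 -> E
Decrypted message: ARCHIVE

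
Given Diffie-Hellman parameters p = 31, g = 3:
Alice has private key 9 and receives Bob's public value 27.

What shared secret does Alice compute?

Step 1: s = B^a mod p = 27^9 mod 31.
  27^1 mod 31 = 27
  27^2 mod 31 = (27 * 27) mod 31 = 16
  27^3 mod 31 = (16 * 27) mod 31 = 29
  27^4 mod 31 = (29 * 27) mod 31 = 8
  27^5 mod 31 = (8 * 27) mod 31 = 30
  27^6 mod 31 = (30 * 27) mod 31 = 4
  27^7 mod 31 = (4 * 27) mod 31 = 15
  27^8 mod 31 = (15 * 27) mod 31 = 2
  27^9 mod 31 = (2 * 27) mod 31 = 23
Result: shared secret = 23.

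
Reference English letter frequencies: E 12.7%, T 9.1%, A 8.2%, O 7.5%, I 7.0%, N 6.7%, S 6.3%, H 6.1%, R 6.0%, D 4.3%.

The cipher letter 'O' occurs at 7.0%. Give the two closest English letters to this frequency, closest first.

Step 1: Observed frequency of 'O' is 7.0%.
Step 2: Compute distances to each reference frequency and sort:
  I (7.0%): difference = 0.0% <-- BEST
  N (6.7%): difference = 0.3% <-- RUNNER-UP
  O (7.5%): difference = 0.5%
  S (6.3%): difference = 0.7%
  H (6.1%): difference = 0.9%
Step 3: Most likely is 'I' (7.0%, diff 0.0%); second most likely is 'N' (6.7%, diff 0.3%).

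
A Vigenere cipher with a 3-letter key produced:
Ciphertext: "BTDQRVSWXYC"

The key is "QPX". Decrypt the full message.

Step 1: Key 'QPX' has length 3. Extended key: QPXQPXQPXQP
Step 2: Decrypt each position:
  B(1) - Q(16) = 11 = L
  T(19) - P(15) = 4 = E
  D(3) - X(23) = 6 = G
  Q(16) - Q(16) = 0 = A
  R(17) - P(15) = 2 = C
  V(21) - X(23) = 24 = Y
  S(18) - Q(16) = 2 = C
  W(22) - P(15) = 7 = H
  X(23) - X(23) = 0 = A
  Y(24) - Q(16) = 8 = I
  C(2) - P(15) = 13 = N
Plaintext: LEGACYCHAIN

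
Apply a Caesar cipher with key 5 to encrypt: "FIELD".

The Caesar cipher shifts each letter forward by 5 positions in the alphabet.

Step 1: For each letter, shift forward by 5 positions (mod 26).
  F (position 5) -> position (5+5) mod 26 = 10 -> K
  I (position 8) -> position (8+5) mod 26 = 13 -> N
  E (position 4) -> position (4+5) mod 26 = 9 -> J
  L (position 11) -> position (11+5) mod 26 = 16 -> Q
  D (position 3) -> position (3+5) mod 26 = 8 -> I
Result: KNJQI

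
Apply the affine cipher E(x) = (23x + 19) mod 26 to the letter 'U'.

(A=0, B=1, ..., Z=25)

Step 1: Convert 'U' to number: x = 20.
Step 2: E(20) = (23 * 20 + 19) mod 26 = 479 mod 26 = 11.
Step 3: Convert 11 back to letter: L.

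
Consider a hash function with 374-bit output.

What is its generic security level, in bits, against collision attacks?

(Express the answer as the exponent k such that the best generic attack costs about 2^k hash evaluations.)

Step 1: The hash has a 374-bit output.
Step 2: Collision resistance means it should be infeasible to find any x != y with h(x) = h(y).
By the birthday bound, a generic collision search succeeds after about sqrt(2^374) = 2^(374/2) = 2^187 evaluations.
Step 3: Security level = 187 bits.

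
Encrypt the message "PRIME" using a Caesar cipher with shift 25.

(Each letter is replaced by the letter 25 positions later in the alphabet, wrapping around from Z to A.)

Step 1: For each letter, shift forward by 25 positions (mod 26).
  P (position 15) -> position (15+25) mod 26 = 14 -> O
  R (position 17) -> position (17+25) mod 26 = 16 -> Q
  I (position 8) -> position (8+25) mod 26 = 7 -> H
  M (position 12) -> position (12+25) mod 26 = 11 -> L
  E (position 4) -> position (4+25) mod 26 = 3 -> D
Result: OQHLD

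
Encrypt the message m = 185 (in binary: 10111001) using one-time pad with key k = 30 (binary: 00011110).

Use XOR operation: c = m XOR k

Step 1: Write out the XOR operation bit by bit:
  Message: 10111001
  Key:     00011110
  XOR:     10100111
Step 2: Convert to decimal: 10100111 = 167.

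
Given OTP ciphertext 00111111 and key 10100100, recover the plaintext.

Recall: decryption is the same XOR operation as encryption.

Step 1: XOR ciphertext with key:
  Ciphertext: 00111111
  Key:        10100100
  XOR:        10011011
Step 2: Plaintext = 10011011 = 155 in decimal.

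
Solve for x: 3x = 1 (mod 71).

Step 1: We need x such that 3 * x = 1 (mod 71).
Step 2: Using the extended Euclidean algorithm or trial:
  3 * 24 = 72 = 1 * 71 + 1.
Step 3: Since 72 mod 71 = 1, the inverse is x = 24.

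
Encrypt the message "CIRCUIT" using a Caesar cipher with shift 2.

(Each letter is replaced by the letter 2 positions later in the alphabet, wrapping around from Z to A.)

Step 1: For each letter, shift forward by 2 positions (mod 26).
  C (position 2) -> position (2+2) mod 26 = 4 -> E
  I (position 8) -> position (8+2) mod 26 = 10 -> K
  R (position 17) -> position (17+2) mod 26 = 19 -> T
  C (position 2) -> position (2+2) mod 26 = 4 -> E
  U (position 20) -> position (20+2) mod 26 = 22 -> W
  I (position 8) -> position (8+2) mod 26 = 10 -> K
  T (position 19) -> position (19+2) mod 26 = 21 -> V
Result: EKTEWKV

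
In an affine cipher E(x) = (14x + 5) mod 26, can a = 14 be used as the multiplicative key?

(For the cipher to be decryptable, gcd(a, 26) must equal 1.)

Step 1: Compute gcd(14, 26).
Step 2: gcd(14, 26) = 2.
Since gcd = 2 != 1, 14 shares a common factor with 26, so it cannot be used.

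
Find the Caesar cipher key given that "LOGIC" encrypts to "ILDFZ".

Step 1: Compare first letters: L (position 11) -> I (position 8).
Step 2: Shift = (8 - 11) mod 26 = 23.
The shift value is 23.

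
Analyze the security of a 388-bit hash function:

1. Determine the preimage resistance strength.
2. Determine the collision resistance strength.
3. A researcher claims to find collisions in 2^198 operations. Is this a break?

Step 1: Preimage resistance requires brute-force of 2^388 operations.
Step 2: Collision resistance (birthday bound) = 2^(388/2) = 2^194.
Step 3: The claimed attack costs 2^198 operations.
Step 4: Since 2^198 >= 2^194, the claimed attack is no faster than the generic birthday attack, so this does not break collision resistance.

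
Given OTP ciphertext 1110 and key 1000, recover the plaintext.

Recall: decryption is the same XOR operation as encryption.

Step 1: XOR ciphertext with key:
  Ciphertext: 1110
  Key:        1000
  XOR:        0110
Step 2: Plaintext = 0110 = 6 in decimal.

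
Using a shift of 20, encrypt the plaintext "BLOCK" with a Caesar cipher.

Step 1: For each letter, shift forward by 20 positions (mod 26).
  B (position 1) -> position (1+20) mod 26 = 21 -> V
  L (position 11) -> position (11+20) mod 26 = 5 -> F
  O (position 14) -> position (14+20) mod 26 = 8 -> I
  C (position 2) -> position (2+20) mod 26 = 22 -> W
  K (position 10) -> position (10+20) mod 26 = 4 -> E
Result: VFIWE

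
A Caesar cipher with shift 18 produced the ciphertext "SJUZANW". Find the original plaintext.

Step 1: Reverse the shift by subtracting 18 from each letter position.
  S (position 18) -> position (18-18) mod 26 = 0 -> A
  J (position 9) -> position (9-18) mod 26 = 17 -> R
  U (position 20) -> position (20-18) mod 26 = 2 -> C
  Z (position 25) -> position (25-18) mod 26 = 7 -> H
  A (position 0) -> position (0-18) mod 26 = 8 -> I
  N (position 13) -> position (13-18) mod 26 = 21 -> V
  W (position 22) -> position (22-18) mod 26 = 4 -> E
Decrypted message: ARCHIVE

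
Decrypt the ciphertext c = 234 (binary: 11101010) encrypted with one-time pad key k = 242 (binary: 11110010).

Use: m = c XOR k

Step 1: XOR ciphertext with key:
  Ciphertext: 11101010
  Key:        11110010
  XOR:        00011000
Step 2: Plaintext = 00011000 = 24 in decimal.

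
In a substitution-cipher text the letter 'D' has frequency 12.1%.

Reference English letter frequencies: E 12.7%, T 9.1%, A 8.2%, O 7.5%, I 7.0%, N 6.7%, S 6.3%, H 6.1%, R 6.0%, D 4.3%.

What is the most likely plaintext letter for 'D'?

Step 1: The observed frequency is 12.1%.
Step 2: Compare with English frequencies:
  E: 12.7% (difference: 0.6%) <-- closest
  T: 9.1% (difference: 3.0%)
  A: 8.2% (difference: 3.9%)
  O: 7.5% (difference: 4.6%)
  I: 7.0% (difference: 5.1%)
  N: 6.7% (difference: 5.4%)
  S: 6.3% (difference: 5.8%)
  H: 6.1% (difference: 6.0%)
  R: 6.0% (difference: 6.1%)
  D: 4.3% (difference: 7.8%)
Step 3: 'D' most likely represents 'E' (frequency 12.7%).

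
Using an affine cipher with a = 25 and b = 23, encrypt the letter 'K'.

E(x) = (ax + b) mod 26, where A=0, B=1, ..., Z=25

Step 1: Convert 'K' to number: x = 10.
Step 2: E(10) = (25 * 10 + 23) mod 26 = 273 mod 26 = 13.
Step 3: Convert 13 back to letter: N.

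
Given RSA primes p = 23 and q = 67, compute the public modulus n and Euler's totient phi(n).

Step 1: n = p * q = 23 * 67 = 1541.
Step 2: phi(n) = (p-1)(q-1) = 22 * 66 = 1452.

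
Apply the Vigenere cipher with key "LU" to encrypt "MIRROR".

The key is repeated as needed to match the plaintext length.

Step 1: Repeat key to match plaintext length:
  Plaintext: MIRROR
  Key:       LULULU
Step 2: Encrypt each letter:
  M(12) + L(11) = (12+11) mod 26 = 23 = X
  I(8) + U(20) = (8+20) mod 26 = 2 = C
  R(17) + L(11) = (17+11) mod 26 = 2 = C
  R(17) + U(20) = (17+20) mod 26 = 11 = L
  O(14) + L(11) = (14+11) mod 26 = 25 = Z
  R(17) + U(20) = (17+20) mod 26 = 11 = L
Ciphertext: XCCLZL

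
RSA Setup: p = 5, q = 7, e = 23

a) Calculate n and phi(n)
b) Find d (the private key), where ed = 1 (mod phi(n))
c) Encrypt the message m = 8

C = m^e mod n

Step 1: n = 5 * 7 = 35.
Step 2: phi(n) = (5-1)(7-1) = 4 * 6 = 24.
Step 3: Find d = 23^(-1) mod 24 = 23.
  Verify: 23 * 23 = 529 = 1 (mod 24).
Step 4: C = 8^23 mod 35 = 22.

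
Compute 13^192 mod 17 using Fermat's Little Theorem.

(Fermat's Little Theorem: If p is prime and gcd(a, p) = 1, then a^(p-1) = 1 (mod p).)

Step 1: Since 17 is prime, by Fermat's Little Theorem: 13^16 = 1 (mod 17).
Step 2: Reduce exponent: 192 mod 16 = 0.
Step 3: So 13^192 = 13^0 (mod 17).
Step 4: 13^0 mod 17 = 1.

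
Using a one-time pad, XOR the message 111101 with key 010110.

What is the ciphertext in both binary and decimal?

Step 1: Write out the XOR operation bit by bit:
  Message: 111101
  Key:     010110
  XOR:     101011
Step 2: Convert to decimal: 101011 = 43.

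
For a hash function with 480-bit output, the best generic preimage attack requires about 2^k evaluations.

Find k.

Step 1: The hash has a 480-bit output.
Step 2: Preimage resistance means: given a digest h(x), it should be infeasible to find any input that hashes to it.
With a 480-bit output there are 2^480 possible digests, so a generic brute-force preimage search costs about 2^480 evaluations.
Step 3: Security level = 480 bits.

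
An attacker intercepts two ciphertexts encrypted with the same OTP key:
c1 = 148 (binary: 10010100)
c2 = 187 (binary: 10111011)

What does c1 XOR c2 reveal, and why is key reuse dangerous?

Step 1: c1 XOR c2 = (m1 XOR k) XOR (m2 XOR k).
Step 2: By XOR associativity/commutativity: = m1 XOR m2 XOR k XOR k = m1 XOR m2.
Step 3: 10010100 XOR 10111011 = 00101111 = 47.
Step 4: The key cancels out! An attacker learns m1 XOR m2 = 47, revealing the relationship between plaintexts.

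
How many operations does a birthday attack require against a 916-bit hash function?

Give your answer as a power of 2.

Step 1: The birthday paradox gives collision probability ~50% after sqrt(2^n) = 2^(n/2) hashes.
Step 2: For 916-bit output: 2^(916/2) = 2^458.
Step 3: Approximately 2^458 hash computations needed.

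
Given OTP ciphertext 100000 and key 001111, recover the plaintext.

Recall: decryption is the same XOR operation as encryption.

Step 1: XOR ciphertext with key:
  Ciphertext: 100000
  Key:        001111
  XOR:        101111
Step 2: Plaintext = 101111 = 47 in decimal.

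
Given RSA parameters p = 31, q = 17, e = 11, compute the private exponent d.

Step 1: n = 31 * 17 = 527.
Step 2: phi(n) = 30 * 16 = 480.
Step 3: Find d such that 11 * d = 1 (mod 480).
Step 4: d = 11^(-1) mod 480 = 131.
Verification: 11 * 131 = 1441 = 3 * 480 + 1.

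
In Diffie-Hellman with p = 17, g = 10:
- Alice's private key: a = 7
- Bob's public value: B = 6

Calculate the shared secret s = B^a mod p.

Step 1: s = B^a mod p = 6^7 mod 17.
  6^1 mod 17 = 6
  6^2 mod 17 = (6 * 6) mod 17 = 2
  6^3 mod 17 = (2 * 6) mod 17 = 12
  6^4 mod 17 = (12 * 6) mod 17 = 4
  6^5 mod 17 = (4 * 6) mod 17 = 7
  6^6 mod 17 = (7 * 6) mod 17 = 8
  6^7 mod 17 = (8 * 6) mod 17 = 14
Result: shared secret = 14.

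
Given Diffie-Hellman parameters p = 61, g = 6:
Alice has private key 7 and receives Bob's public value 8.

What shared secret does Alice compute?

Step 1: s = B^a mod p = 8^7 mod 61.
  8^1 mod 61 = 8
  8^2 mod 61 = (8 * 8) mod 61 = 3
  8^3 mod 61 = (3 * 8) mod 61 = 24
  8^4 mod 61 = (24 * 8) mod 61 = 9
  8^5 mod 61 = (9 * 8) mod 61 = 11
  8^6 mod 61 = (11 * 8) mod 61 = 27
  8^7 mod 61 = (27 * 8) mod 61 = 33
Result: shared secret = 33.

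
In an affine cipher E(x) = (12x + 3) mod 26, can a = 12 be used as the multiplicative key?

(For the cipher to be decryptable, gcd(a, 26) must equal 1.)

Step 1: Compute gcd(12, 26).
Step 2: gcd(12, 26) = 2.
Since gcd = 2 != 1, 12 shares a common factor with 26, so it cannot be used.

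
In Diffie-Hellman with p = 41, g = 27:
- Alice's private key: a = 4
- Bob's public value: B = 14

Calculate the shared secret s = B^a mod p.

Step 1: s = B^a mod p = 14^4 mod 41.
  14^1 mod 41 = 14
  14^2 mod 41 = (14 * 14) mod 41 = 32
  14^3 mod 41 = (32 * 14) mod 41 = 38
  14^4 mod 41 = (38 * 14) mod 41 = 40
Result: shared secret = 40.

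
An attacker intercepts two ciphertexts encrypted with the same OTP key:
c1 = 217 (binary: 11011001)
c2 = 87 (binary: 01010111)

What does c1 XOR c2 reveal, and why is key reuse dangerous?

Step 1: c1 XOR c2 = (m1 XOR k) XOR (m2 XOR k).
Step 2: By XOR associativity/commutativity: = m1 XOR m2 XOR k XOR k = m1 XOR m2.
Step 3: 11011001 XOR 01010111 = 10001110 = 142.
Step 4: The key cancels out! An attacker learns m1 XOR m2 = 142, revealing the relationship between plaintexts.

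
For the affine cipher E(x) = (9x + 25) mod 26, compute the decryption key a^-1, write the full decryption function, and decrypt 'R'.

Step 1: Find a^-1, the modular inverse of 9 mod 26.
Step 2: We need 9 * a^-1 = 1 (mod 26).
Step 3: 9 * 3 = 27 = 1 * 26 + 1, so a^-1 = 3.
Step 4: D(y) = 3(y - 25) mod 26.
Step 5: Apply to 'R' (y = 17): D(17) = 3 * (17 - 25) mod 26 = 3 * -8 mod 26 = 2 -> 'C'.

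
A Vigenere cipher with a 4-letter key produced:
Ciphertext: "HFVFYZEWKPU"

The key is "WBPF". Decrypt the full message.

Step 1: Key 'WBPF' has length 4. Extended key: WBPFWBPFWBP
Step 2: Decrypt each position:
  H(7) - W(22) = 11 = L
  F(5) - B(1) = 4 = E
  V(21) - P(15) = 6 = G
  F(5) - F(5) = 0 = A
  Y(24) - W(22) = 2 = C
  Z(25) - B(1) = 24 = Y
  E(4) - P(15) = 15 = P
  W(22) - F(5) = 17 = R
  K(10) - W(22) = 14 = O
  P(15) - B(1) = 14 = O
  U(20) - P(15) = 5 = F
Plaintext: LEGACYPROOF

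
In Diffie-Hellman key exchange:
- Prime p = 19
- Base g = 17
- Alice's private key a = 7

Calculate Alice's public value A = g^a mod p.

Step 1: A = g^a mod p = 17^7 mod 19.
  17^1 mod 19 = 17
  17^2 mod 19 = (17 * 17) mod 19 = 4
  17^3 mod 19 = (4 * 17) mod 19 = 11
  17^4 mod 19 = (11 * 17) mod 19 = 16
  17^5 mod 19 = (16 * 17) mod 19 = 6
  17^6 mod 19 = (6 * 17) mod 19 = 7
  17^7 mod 19 = (7 * 17) mod 19 = 5
Result: A = 5.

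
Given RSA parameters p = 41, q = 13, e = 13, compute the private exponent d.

Step 1: n = 41 * 13 = 533.
Step 2: phi(n) = 40 * 12 = 480.
Step 3: Find d such that 13 * d = 1 (mod 480).
Step 4: d = 13^(-1) mod 480 = 37.
Verification: 13 * 37 = 481 = 1 * 480 + 1.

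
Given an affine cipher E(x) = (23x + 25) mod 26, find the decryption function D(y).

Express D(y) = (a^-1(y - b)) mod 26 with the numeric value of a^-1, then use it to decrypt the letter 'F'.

Step 1: Find a^-1, the modular inverse of 23 mod 26.
Step 2: We need 23 * a^-1 = 1 (mod 26).
Step 3: 23 * 17 = 391 = 15 * 26 + 1, so a^-1 = 17.
Step 4: D(y) = 17(y - 25) mod 26.
Step 5: Apply to 'F' (y = 5): D(5) = 17 * (5 - 25) mod 26 = 17 * -20 mod 26 = 24 -> 'Y'.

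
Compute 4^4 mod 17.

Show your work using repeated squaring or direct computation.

Step 1: Compute 4^4 mod 17 step by step, reducing modulo 17 at each step.
  4^1 mod 17 = 4
  4^2 mod 17 = (4 * 4) mod 17 = 16
  4^3 mod 17 = (16 * 4) mod 17 = 13
  4^4 mod 17 = (13 * 4) mod 17 = 1
Step 2: Result = 1.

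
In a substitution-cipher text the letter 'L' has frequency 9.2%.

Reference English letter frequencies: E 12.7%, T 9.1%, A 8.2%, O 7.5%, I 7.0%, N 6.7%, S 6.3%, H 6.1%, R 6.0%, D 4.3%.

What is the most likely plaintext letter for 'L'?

Step 1: The observed frequency is 9.2%.
Step 2: Compare with English frequencies:
  E: 12.7% (difference: 3.5%)
  T: 9.1% (difference: 0.1%) <-- closest
  A: 8.2% (difference: 1.0%)
  O: 7.5% (difference: 1.7%)
  I: 7.0% (difference: 2.2%)
  N: 6.7% (difference: 2.5%)
  S: 6.3% (difference: 2.9%)
  H: 6.1% (difference: 3.1%)
  R: 6.0% (difference: 3.2%)
  D: 4.3% (difference: 4.9%)
Step 3: 'L' most likely represents 'T' (frequency 9.1%).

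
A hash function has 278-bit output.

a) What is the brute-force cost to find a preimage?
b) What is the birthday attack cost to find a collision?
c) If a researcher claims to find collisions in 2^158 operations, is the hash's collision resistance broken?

Step 1: Preimage resistance requires brute-force of 2^278 operations.
Step 2: Collision resistance (birthday bound) = 2^(278/2) = 2^139.
Step 3: The claimed attack costs 2^158 operations.
Step 4: Since 2^158 >= 2^139, the claimed attack is no faster than the generic birthday attack, so this does not break collision resistance.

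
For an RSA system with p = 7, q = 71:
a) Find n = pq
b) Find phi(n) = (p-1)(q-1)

Step 1: n = p * q = 7 * 71 = 497.
Step 2: phi(n) = (p-1)(q-1) = 6 * 70 = 420.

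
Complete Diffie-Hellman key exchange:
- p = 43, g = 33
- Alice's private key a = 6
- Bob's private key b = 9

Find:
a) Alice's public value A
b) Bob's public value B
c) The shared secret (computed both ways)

Step 1: A = g^a mod p = 33^6 mod 43 = 35.
Step 2: B = g^b mod p = 33^9 mod 43 = 2.
Step 3: Alice computes s = B^a mod p = 2^6 mod 43 = 21.
Step 4: Bob computes s = A^b mod p = 35^9 mod 43 = 21.
Both sides agree: shared secret = 21.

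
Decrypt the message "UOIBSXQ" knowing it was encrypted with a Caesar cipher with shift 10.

Step 1: Reverse the shift by subtracting 10 from each letter position.
  U (position 20) -> position (20-10) mod 26 = 10 -> K
  O (position 14) -> position (14-10) mod 26 = 4 -> E
  I (position 8) -> position (8-10) mod 26 = 24 -> Y
  B (position 1) -> position (1-10) mod 26 = 17 -> R
  S (position 18) -> position (18-10) mod 26 = 8 -> I
  X (position 23) -> position (23-10) mod 26 = 13 -> N
  Q (position 16) -> position (16-10) mod 26 = 6 -> G
Decrypted message: KEYRING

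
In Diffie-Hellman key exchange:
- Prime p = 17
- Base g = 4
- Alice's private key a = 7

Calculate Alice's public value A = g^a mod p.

Step 1: A = g^a mod p = 4^7 mod 17.
  4^1 mod 17 = 4
  4^2 mod 17 = (4 * 4) mod 17 = 16
  4^3 mod 17 = (16 * 4) mod 17 = 13
  4^4 mod 17 = (13 * 4) mod 17 = 1
  4^5 mod 17 = (1 * 4) mod 17 = 4
  4^6 mod 17 = (4 * 4) mod 17 = 16
  4^7 mod 17 = (16 * 4) mod 17 = 13
Result: A = 13.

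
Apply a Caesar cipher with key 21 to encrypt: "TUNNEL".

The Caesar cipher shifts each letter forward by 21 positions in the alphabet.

Step 1: For each letter, shift forward by 21 positions (mod 26).
  T (position 19) -> position (19+21) mod 26 = 14 -> O
  U (position 20) -> position (20+21) mod 26 = 15 -> P
  N (position 13) -> position (13+21) mod 26 = 8 -> I
  N (position 13) -> position (13+21) mod 26 = 8 -> I
  E (position 4) -> position (4+21) mod 26 = 25 -> Z
  L (position 11) -> position (11+21) mod 26 = 6 -> G
Result: OPIIZG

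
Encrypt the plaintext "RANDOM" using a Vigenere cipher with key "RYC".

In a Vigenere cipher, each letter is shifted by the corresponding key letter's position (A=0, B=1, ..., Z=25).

Step 1: Repeat key to match plaintext length:
  Plaintext: RANDOM
  Key:       RYCRYC
Step 2: Encrypt each letter:
  R(17) + R(17) = (17+17) mod 26 = 8 = I
  A(0) + Y(24) = (0+24) mod 26 = 24 = Y
  N(13) + C(2) = (13+2) mod 26 = 15 = P
  D(3) + R(17) = (3+17) mod 26 = 20 = U
  O(14) + Y(24) = (14+24) mod 26 = 12 = M
  M(12) + C(2) = (12+2) mod 26 = 14 = O
Ciphertext: IYPUMO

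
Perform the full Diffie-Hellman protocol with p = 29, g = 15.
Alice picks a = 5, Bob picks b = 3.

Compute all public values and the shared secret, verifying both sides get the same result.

Step 1: A = g^a mod p = 15^5 mod 29 = 10.
Step 2: B = g^b mod p = 15^3 mod 29 = 11.
Step 3: Alice computes s = B^a mod p = 11^5 mod 29 = 14.
Step 4: Bob computes s = A^b mod p = 10^3 mod 29 = 14.
Both sides agree: shared secret = 14.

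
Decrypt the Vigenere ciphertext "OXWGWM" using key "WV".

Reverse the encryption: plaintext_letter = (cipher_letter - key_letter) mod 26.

Step 1: Extend key: WVWVWV
Step 2: Decrypt each letter (c - k) mod 26:
  O(14) - W(22) = (14-22) mod 26 = 18 = S
  X(23) - V(21) = (23-21) mod 26 = 2 = C
  W(22) - W(22) = (22-22) mod 26 = 0 = A
  G(6) - V(21) = (6-21) mod 26 = 11 = L
  W(22) - W(22) = (22-22) mod 26 = 0 = A
  M(12) - V(21) = (12-21) mod 26 = 17 = R
Plaintext: SCALAR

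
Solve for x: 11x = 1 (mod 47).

Step 1: We need x such that 11 * x = 1 (mod 47).
Step 2: Using the extended Euclidean algorithm or trial:
  11 * 30 = 330 = 7 * 47 + 1.
Step 3: Since 330 mod 47 = 1, the inverse is x = 30.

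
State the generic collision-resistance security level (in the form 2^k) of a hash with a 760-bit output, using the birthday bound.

Step 1: The birthday paradox gives collision probability ~50% after sqrt(2^n) = 2^(n/2) hashes.
Step 2: For 760-bit output: 2^(760/2) = 2^380.
Step 3: Approximately 2^380 hash computations needed.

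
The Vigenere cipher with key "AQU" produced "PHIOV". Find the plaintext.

Step 1: Extend key: AQUAQ
Step 2: Decrypt each letter (c - k) mod 26:
  P(15) - A(0) = (15-0) mod 26 = 15 = P
  H(7) - Q(16) = (7-16) mod 26 = 17 = R
  I(8) - U(20) = (8-20) mod 26 = 14 = O
  O(14) - A(0) = (14-0) mod 26 = 14 = O
  V(21) - Q(16) = (21-16) mod 26 = 5 = F
Plaintext: PROOF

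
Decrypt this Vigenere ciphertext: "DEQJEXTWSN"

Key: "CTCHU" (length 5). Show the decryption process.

Step 1: Key 'CTCHU' has length 5. Extended key: CTCHUCTCHU
Step 2: Decrypt each position:
  D(3) - C(2) = 1 = B
  E(4) - T(19) = 11 = L
  Q(16) - C(2) = 14 = O
  J(9) - H(7) = 2 = C
  E(4) - U(20) = 10 = K
  X(23) - C(2) = 21 = V
  T(19) - T(19) = 0 = A
  W(22) - C(2) = 20 = U
  S(18) - H(7) = 11 = L
  N(13) - U(20) = 19 = T
Plaintext: BLOCKVAULT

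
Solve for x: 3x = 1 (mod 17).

Step 1: We need x such that 3 * x = 1 (mod 17).
Step 2: Using the extended Euclidean algorithm or trial:
  3 * 6 = 18 = 1 * 17 + 1.
Step 3: Since 18 mod 17 = 1, the inverse is x = 6.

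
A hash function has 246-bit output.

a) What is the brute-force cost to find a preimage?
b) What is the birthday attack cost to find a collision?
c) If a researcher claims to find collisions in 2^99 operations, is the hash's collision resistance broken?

Step 1: Preimage resistance requires brute-force of 2^246 operations.
Step 2: Collision resistance (birthday bound) = 2^(246/2) = 2^123.
Step 3: The claimed attack costs 2^99 operations.
Step 4: Since 2^99 < 2^123, the claimed attack beats the generic birthday bound, so collision resistance is broken.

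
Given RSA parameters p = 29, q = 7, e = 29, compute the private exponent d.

Step 1: n = 29 * 7 = 203.
Step 2: phi(n) = 28 * 6 = 168.
Step 3: Find d such that 29 * d = 1 (mod 168).
Step 4: d = 29^(-1) mod 168 = 29.
Verification: 29 * 29 = 841 = 5 * 168 + 1.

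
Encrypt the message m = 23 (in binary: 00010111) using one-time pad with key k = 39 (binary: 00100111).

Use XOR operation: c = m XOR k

Step 1: Write out the XOR operation bit by bit:
  Message: 00010111
  Key:     00100111
  XOR:     00110000
Step 2: Convert to decimal: 00110000 = 48.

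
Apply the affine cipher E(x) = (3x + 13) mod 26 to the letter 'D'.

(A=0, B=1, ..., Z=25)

Step 1: Convert 'D' to number: x = 3.
Step 2: E(3) = (3 * 3 + 13) mod 26 = 22 mod 26 = 22.
Step 3: Convert 22 back to letter: W.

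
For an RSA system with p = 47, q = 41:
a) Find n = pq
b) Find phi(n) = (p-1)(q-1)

Step 1: n = p * q = 47 * 41 = 1927.
Step 2: phi(n) = (p-1)(q-1) = 46 * 40 = 1840.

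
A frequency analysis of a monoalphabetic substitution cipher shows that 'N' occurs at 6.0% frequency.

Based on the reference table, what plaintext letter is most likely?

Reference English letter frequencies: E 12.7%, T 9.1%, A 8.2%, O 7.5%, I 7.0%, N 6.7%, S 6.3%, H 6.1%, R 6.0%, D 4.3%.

Step 1: The observed frequency is 6.0%.
Step 2: Compare with English frequencies:
  E: 12.7% (difference: 6.7%)
  T: 9.1% (difference: 3.1%)
  A: 8.2% (difference: 2.2%)
  O: 7.5% (difference: 1.5%)
  I: 7.0% (difference: 1.0%)
  N: 6.7% (difference: 0.7%)
  S: 6.3% (difference: 0.3%)
  H: 6.1% (difference: 0.1%)
  R: 6.0% (difference: 0.0%) <-- closest
  D: 4.3% (difference: 1.7%)
Step 3: 'N' most likely represents 'R' (frequency 6.0%).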